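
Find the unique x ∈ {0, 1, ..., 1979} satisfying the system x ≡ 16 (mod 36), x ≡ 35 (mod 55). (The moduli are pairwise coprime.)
x ≡ 1960 (mod 1980); the representative in [0, 1980) is 1960

The moduli 36, 55 are pairwise coprime, so by the CRT there is a unique solution mod 36·55 = 1980.
Solve by successive substitution. Start with x ≡ 16 (mod 36).
  Combine with x ≡ 35 (mod 55): write x = 16 + 36·t and require 16 + 36·t ≡ 35 (mod 55), i.e. 36·t ≡ 35 − 16 ≡ 19 (mod 55). Since 36^(−1) ≡ 26 (mod 55), t ≡ 26·19 ≡ 54 (mod 55). So x ≡ 16 + 36·54 = 1960 (mod 1980).
Unique solution in [0, 1980): x = 1960.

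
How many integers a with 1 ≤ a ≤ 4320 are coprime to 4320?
1152

The number of a ∈ {1, ..., 4320} with gcd(a, 4320) = 1 is by definition Euler's totient φ(4320). φ is multiplicative, with φ(p^e) = p^e − p^(e−1). Factorise 4320 = 2^5 · 3^3 · 5. Then
  φ(4320) = (2^5 − 2^4) · (3^3 − 3^2) · (5 − 1) = 16 · 18 · 4 = 1152.
So there are 1152 such integers.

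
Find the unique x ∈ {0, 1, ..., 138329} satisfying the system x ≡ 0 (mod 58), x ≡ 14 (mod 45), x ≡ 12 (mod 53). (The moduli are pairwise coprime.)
The moduli 58, 45, 53 are pairwise coprime, so by the CRT there is a unique solution mod 58·45·53 = 138330.
Solve by successive substitution. Start with x ≡ 0 (mod 58).
  Combine with x ≡ 14 (mod 45): write x = 58·t and require 58·t ≡ 14 (mod 45). Since 58^(−1) ≡ 7 (mod 45) (58 ≡ 13 (mod 45)), t ≡ 7·14 ≡ 8 (mod 45). So x ≡ 58·8 = 464 (mod 2610).
  Combine with x ≡ 12 (mod 53): write x = 464 + 2610·t and require 464 + 2610·t ≡ 12 (mod 53), i.e. 2610·t ≡ 12 − 464 ≡ 25 (mod 53). Since 2610^(−1) ≡ 49 (mod 53) (2610 ≡ 13 (mod 53)), t ≡ 49·25 ≡ 6 (mod 53). So x ≡ 464 + 2610·6 = 16124 (mod 138330).
Unique solution in [0, 138330): x = 16124.

Final answer: x ≡ 16124 (mod 138330); the representative in [0, 138330) is 16124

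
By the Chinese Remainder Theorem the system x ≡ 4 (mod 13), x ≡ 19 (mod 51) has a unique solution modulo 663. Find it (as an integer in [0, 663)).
x ≡ 121 (mod 663); the representative in [0, 663) is 121

The moduli 13, 51 are pairwise coprime, so by the CRT there is a unique solution mod 13·51 = 663.
Solve by successive substitution. Start with x ≡ 4 (mod 13).
  Combine with x ≡ 19 (mod 51): write x = 4 + 13·t and require 4 + 13·t ≡ 19 (mod 51), i.e. 13·t ≡ 19 − 4 ≡ 15 (mod 51). Since 13^(−1) ≡ 4 (mod 51), t ≡ 4·15 ≡ 9 (mod 51). So x ≡ 4 + 13·9 = 121 (mod 663).
Unique solution in [0, 663): x = 121.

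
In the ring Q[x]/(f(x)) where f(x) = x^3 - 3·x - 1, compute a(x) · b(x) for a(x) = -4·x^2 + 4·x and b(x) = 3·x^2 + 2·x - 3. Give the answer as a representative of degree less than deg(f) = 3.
a · b ≡ -16·x^2 - 12·x + 4 (mod f(x))

First multiply in Q[x] without reducing: a · b = -12·x^4 + 4·x^3 + 20·x^2 - 12·x. Now divide by f(x) = x^3 - 3·x - 1, eliminating the leading term at each step:
  leading term -12·x^4: subtract (-12·x)·f(x) = -12·x^4 + 36·x^2 + 12·x, leaving 4·x^3 - 16·x^2 - 24·x
  leading term 4·x^3: subtract (4)·f(x) = 4·x^3 - 12·x - 4, leaving -16·x^2 - 12·x + 4
The degree is now < 3, so this is the remainder. Hence a · b ≡ -16·x^2 - 12·x + 4 in Q[x]/(f).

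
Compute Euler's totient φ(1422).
φ is multiplicative, with φ(p^e) = p^e − p^(e−1). Factorise 1422 = 2 · 3^2 · 79. Then
  φ(1422) = (2 − 1) · (3^2 − 3^1) · (79 − 1) = 1 · 6 · 78 = 468.

Final answer: φ(1422) = 468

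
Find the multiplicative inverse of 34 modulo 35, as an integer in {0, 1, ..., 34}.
34^(−1) ≡ 34 (mod 35)

Apply the extended Euclidean algorithm to (35, 34), tracking rows (r, s, t) with s·35 + t·34 = r. Each division r_prev = q·r_cur + r_new produces the new row as (previous row) − q·(current row):
  row A: (35, 1, 0)   [1·35 + 0·34 = 35]
  row B: (34, 0, 1)   [0·35 + 1·34 = 34]
  35 = 1·34 + 1   → row C = row A − 1·row B = (1, 1, −1)   [check: 1·35 − 1·34 = 1]
  34 = 34·1 + 0   → remainder 0, stop. gcd = 1 (last nonzero row C).
The gcd is 1, so 34 is invertible mod 35. The last nonzero row gives 1·35 − 1·34 = 1, so t = −1. So 34^(−1) ≡ −1 ≡ 34 (mod 35). Verify: 34 · 34 = 1156 ≡ 1 (mod 35). ✓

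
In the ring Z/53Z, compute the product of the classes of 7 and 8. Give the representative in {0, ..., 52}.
3

Both factors are already reduced mod 53. 7 · 8 = 56. Dividing by 53: 56 = 1·53 + 3. So (7 · 8) mod 53 = 3.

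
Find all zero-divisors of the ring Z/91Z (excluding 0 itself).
An element a ∈ Z/91Z (with a ≠ 0) is a zero-divisor iff gcd(a, 91) > 1 (because a is a unit precisely when gcd(a, n) = 1, and in Z/nZ every nonzero, non-unit element is a zero-divisor). Scan a = 1, ..., 90 and keep those with gcd(a, 91) > 1:
  gcd(7, 91) = 7, gcd(13, 91) = 13, gcd(14, 91) = 7, gcd(21, 91) = 7, gcd(26, 91) = 13, gcd(28, 91) = 7, gcd(35, 91) = 7, gcd(39, 91) = 13, gcd(42, 91) = 7, gcd(49, 91) = 7, gcd(52, 91) = 13, gcd(56, 91) = 7, gcd(63, 91) = 7, gcd(65, 91) = 13, gcd(70, 91) = 7, gcd(77, 91) = 7, gcd(78, 91) = 13, gcd(84, 91) = 7.
All other a ∈ {1, ..., 90} have gcd(a, 91) = 1 and are units. So the nonzero zero-divisors are exactly the 18 values of a appearing in this scan.

Final answer: nonzero zero-divisors of Z/91Z = {7, 13, 14, 21, 26, 28, 35, 39, 42, 49, 52, 56, 63, 65, 70, 77, 78, 84}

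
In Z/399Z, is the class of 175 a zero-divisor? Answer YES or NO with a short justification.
gcd(175, 399) = 7 > 1, so 175 is not a unit in Z/399Z. In Z/nZ every nonzero non-unit is a zero-divisor: explicitly, take b = 399/gcd = 57 ≠ 0 (mod 399); then 175·57 = 9975 = 25·399, i.e. 175·57 ≡ 0 (mod 399). So 175 is a zero-divisor.

Final answer: YES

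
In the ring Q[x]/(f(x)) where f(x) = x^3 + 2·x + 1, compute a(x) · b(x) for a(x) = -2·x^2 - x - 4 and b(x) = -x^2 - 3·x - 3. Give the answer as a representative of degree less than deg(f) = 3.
First multiply in Q[x] without reducing: a · b = 2·x^4 + 7·x^3 + 13·x^2 + 15·x + 12. Now divide by f(x) = x^3 + 2·x + 1, eliminating the leading term at each step:
  leading term 2·x^4: subtract (2·x)·f(x) = 2·x^4 + 4·x^2 + 2·x, leaving 7·x^3 + 9·x^2 + 13·x + 12
  leading term 7·x^3: subtract (7)·f(x) = 7·x^3 + 14·x + 7, leaving 9·x^2 - x + 5
The degree is now < 3, so this is the remainder. Hence a · b ≡ 9·x^2 - x + 5 in Q[x]/(f).

Final answer: a · b ≡ 9·x^2 - x + 5 (mod f(x))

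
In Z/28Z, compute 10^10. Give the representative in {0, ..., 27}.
Use repeated squaring. Binary(10) = 1010. Walk through the bits of the exponent 10 left-to-right: at each bit after the leading one, square the running value, then multiply by 10 if the bit is 1 (always reducing mod 28):
  bit 1 = 1 (leading): start with 10.
  bit 2 = 0: square 10^2 = 100 ≡ 16 (mod 28).
  bit 3 = 1: square 16^2 = 256 ≡ 4; bit is 1, so multiply 4·10 = 40 ≡ 12 (mod 28).
  bit 4 = 0: square 12^2 = 144 ≡ 4 (mod 28).
Final value: 10^10 ≡ 4 (mod 28).

Final answer: 4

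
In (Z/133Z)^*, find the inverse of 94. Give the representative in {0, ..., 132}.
Apply the extended Euclidean algorithm to (133, 94), tracking rows (r, s, t) with s·133 + t·94 = r. Each division r_prev = q·r_cur + r_new produces the new row as (previous row) − q·(current row):
  row A: (133, 1, 0)   [1·133 + 0·94 = 133]
  row B: (94, 0, 1)   [0·133 + 1·94 = 94]
  133 = 1·94 + 39   → row C = row A − 1·row B = (39, 1, −1)   [check: 1·133 − 1·94 = 39]
  94 = 2·39 + 16   → row D = row B − 2·row C = (16, −2, 3)   [check: −2·133 + 3·94 = 16]
  39 = 2·16 + 7   → row E = row C − 2·row D = (7, 5, −7)   [check: 5·133 − 7·94 = 7]
  16 = 2·7 + 2   → row F = row D − 2·row E = (2, −12, 17)   [check: −12·133 + 17·94 = 2]
  7 = 3·2 + 1   → row G = row E − 3·row F = (1, 41, −58)   [check: 41·133 − 58·94 = 1]
  2 = 2·1 + 0   → remainder 0, stop. gcd = 1 (last nonzero row G).
The gcd is 1, so 94 is invertible mod 133. The last nonzero row gives 41·133 − 58·94 = 1, so t = −58. So 94^(−1) ≡ −58 ≡ 75 (mod 133). Verify: 94 · 75 = 7050 ≡ 1 (mod 133). ✓

Final answer: 94^(−1) ≡ 75 (mod 133)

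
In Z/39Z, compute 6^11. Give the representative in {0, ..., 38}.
24

Use repeated squaring. Binary(11) = 1011. Walk through the bits of the exponent 11 left-to-right: at each bit after the leading one, square the running value, then multiply by 6 if the bit is 1 (always reducing mod 39):
  bit 1 = 1 (leading): start with 6.
  bit 2 = 0: square 6^2 = 36 (mod 39).
  bit 3 = 1: square 36^2 = 1296 ≡ 9; bit is 1, so multiply 9·6 = 54 ≡ 15 (mod 39).
  bit 4 = 1: square 15^2 = 225 ≡ 30; bit is 1, so multiply 30·6 = 180 ≡ 24 (mod 39).
Final value: 6^11 ≡ 24 (mod 39).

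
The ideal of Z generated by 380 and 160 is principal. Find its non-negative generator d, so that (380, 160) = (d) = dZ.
(380, 160) = (20); d = 20

In the PID Z, (a, b) is generated by gcd(a, b). Compute gcd(380, 160) with the extended Euclidean algorithm, tracking rows (r, s, t) with s·380 + t·160 = r:
  row A: (380, 1, 0)   [1·380 + 0·160 = 380]
  row B: (160, 0, 1)   [0·380 + 1·160 = 160]
  380 = 2·160 + 60   → row C = row A − 2·row B = (60, 1, −2)   [check: 1·380 − 2·160 = 60]
  160 = 2·60 + 40   → row D = row B − 2·row C = (40, −2, 5)   [check: −2·380 + 5·160 = 40]
  60 = 1·40 + 20   → row E = row C − 1·row D = (20, 3, −7)   [check: 3·380 − 7·160 = 20]
  40 = 2·20 + 0   → remainder 0, stop. gcd = 20 (last nonzero row E).
So gcd(380, 160) = 20, with Bézout identity 3·380 − 7·160 = 20. Containment (⊇): the Bézout identity exhibits 20 as an element of (380, 160), giving (20) ⊆ (380, 160). Containment (⊆): since 20 | 380 and 20 | 160 (380 = 20·19, 160 = 20·8), every Z-linear combination of 380 and 160 is divisible by 20, so (380, 160) ⊆ (20). Therefore (380, 160) = (20), d = 20.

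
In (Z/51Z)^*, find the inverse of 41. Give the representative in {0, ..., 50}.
Apply the extended Euclidean algorithm to (51, 41), tracking rows (r, s, t) with s·51 + t·41 = r. Each division r_prev = q·r_cur + r_new produces the new row as (previous row) − q·(current row):
  row A: (51, 1, 0)   [1·51 + 0·41 = 51]
  row B: (41, 0, 1)   [0·51 + 1·41 = 41]
  51 = 1·41 + 10   → row C = row A − 1·row B = (10, 1, −1)   [check: 1·51 − 1·41 = 10]
  41 = 4·10 + 1   → row D = row B − 4·row C = (1, −4, 5)   [check: −4·51 + 5·41 = 1]
  10 = 10·1 + 0   → remainder 0, stop. gcd = 1 (last nonzero row D).
The gcd is 1, so 41 is invertible mod 51. The last nonzero row gives −4·51 + 5·41 = 1, so t = 5. So 41^(−1) ≡ 5 (mod 51). Verify: 41 · 5 = 205 ≡ 1 (mod 51). ✓

Final answer: 41^(−1) ≡ 5 (mod 51)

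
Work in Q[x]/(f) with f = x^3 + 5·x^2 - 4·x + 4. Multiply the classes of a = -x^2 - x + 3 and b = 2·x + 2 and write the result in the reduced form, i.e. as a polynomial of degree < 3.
a · b ≡ 6·x^2 - 4·x + 14 (mod f(x))

First multiply in Q[x] without reducing: a · b = -2·x^3 - 4·x^2 + 4·x + 6. Now divide by f(x) = x^3 + 5·x^2 - 4·x + 4, eliminating the leading term at each step:
  leading term -2·x^3: subtract (-2)·f(x) = -2·x^3 - 10·x^2 + 8·x - 8, leaving 6·x^2 - 4·x + 14
The degree is now < 3, so this is the remainder. Hence a · b ≡ 6·x^2 - 4·x + 14 in Q[x]/(f).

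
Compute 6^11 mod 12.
0

Use repeated squaring. Binary(11) = 1011. Walk through the bits of the exponent 11 left-to-right: at each bit after the leading one, square the running value, then multiply by 6 if the bit is 1 (always reducing mod 12):
  bit 1 = 1 (leading): start with 6.
  bit 2 = 0: square 6^2 = 36 ≡ 0 (mod 12).
  bit 3 = 1: square 0^2 = 0; bit is 1, so multiply 0·6 = 0 (mod 12).
  bit 4 = 1: square 0^2 = 0; bit is 1, so multiply 0·6 = 0 (mod 12).
Final value: 6^11 ≡ 0 (mod 12).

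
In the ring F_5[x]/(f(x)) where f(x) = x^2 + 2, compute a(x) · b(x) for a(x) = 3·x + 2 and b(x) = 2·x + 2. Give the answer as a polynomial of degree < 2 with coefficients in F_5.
Multiply as integer polynomials: a · b = 6·x^2 + 10·x + 4. Reducing coefficients mod 5: a · b ≡ x^2 + 4. Now divide by f(x) = x^2 + 2 in F_5[x], eliminating the leading term at each step:
  leading term x^2: subtract (1)·f(x) = x^2 + 2, leaving 2 (coefficients mod 5)
The degree is now < 2, so this is the remainder. Hence a · b ≡ 2 in F_5[x]/(f).

Final answer: a · b ≡ 2 (mod f(x))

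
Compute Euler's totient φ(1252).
φ is multiplicative, with φ(p^e) = p^e − p^(e−1). Factorise 1252 = 2^2 · 313. Then
  φ(1252) = (2^2 − 2^1) · (313 − 1) = 2 · 312 = 624.

Final answer: φ(1252) = 624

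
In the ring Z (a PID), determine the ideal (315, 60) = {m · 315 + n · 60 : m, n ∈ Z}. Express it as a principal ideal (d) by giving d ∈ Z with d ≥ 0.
(315, 60) = (15); d = 15

In the PID Z, (a, b) is generated by gcd(a, b). Compute gcd(315, 60) with the extended Euclidean algorithm, tracking rows (r, s, t) with s·315 + t·60 = r:
  row A: (315, 1, 0)   [1·315 + 0·60 = 315]
  row B: (60, 0, 1)   [0·315 + 1·60 = 60]
  315 = 5·60 + 15   → row C = row A − 5·row B = (15, 1, −5)   [check: 1·315 − 5·60 = 15]
  60 = 4·15 + 0   → remainder 0, stop. gcd = 15 (last nonzero row C).
So gcd(315, 60) = 15, with Bézout identity 1·315 − 5·60 = 15. Containment (⊇): the Bézout identity exhibits 15 as an element of (315, 60), giving (15) ⊆ (315, 60). Containment (⊆): since 15 | 315 and 15 | 60 (315 = 15·21, 60 = 15·4), every Z-linear combination of 315 and 60 is divisible by 15, so (315, 60) ⊆ (15). Therefore (315, 60) = (15), d = 15.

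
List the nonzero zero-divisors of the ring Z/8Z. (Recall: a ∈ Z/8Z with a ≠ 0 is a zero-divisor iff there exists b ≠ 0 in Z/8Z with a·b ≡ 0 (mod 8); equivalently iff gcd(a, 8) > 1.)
An element a ∈ Z/8Z (with a ≠ 0) is a zero-divisor iff gcd(a, 8) > 1 (because a is a unit precisely when gcd(a, n) = 1, and in Z/nZ every nonzero, non-unit element is a zero-divisor). Scan a = 1, ..., 7 and keep those with gcd(a, 8) > 1:
  gcd(2, 8) = 2, gcd(4, 8) = 4, gcd(6, 8) = 2.
All other a ∈ {1, ..., 7} have gcd(a, 8) = 1 and are units. So the nonzero zero-divisors are exactly the 3 values of a appearing in this scan.

Final answer: nonzero zero-divisors of Z/8Z = {2, 4, 6}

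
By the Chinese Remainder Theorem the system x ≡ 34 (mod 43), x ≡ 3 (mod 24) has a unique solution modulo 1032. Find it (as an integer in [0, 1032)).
x ≡ 507 (mod 1032); the representative in [0, 1032) is 507

The moduli 43, 24 are pairwise coprime, so by the CRT there is a unique solution mod 43·24 = 1032.
Solve by successive substitution. Start with x ≡ 34 (mod 43).
  Combine with x ≡ 3 (mod 24): write x = 34 + 43·t and require 34 + 43·t ≡ 3 (mod 24), i.e. 43·t ≡ 3 − 34 ≡ 17 (mod 24). Since 43^(−1) ≡ 19 (mod 24) (43 ≡ 19 (mod 24)), t ≡ 19·17 ≡ 11 (mod 24). So x ≡ 34 + 43·11 = 507 (mod 1032).
Unique solution in [0, 1032): x = 507.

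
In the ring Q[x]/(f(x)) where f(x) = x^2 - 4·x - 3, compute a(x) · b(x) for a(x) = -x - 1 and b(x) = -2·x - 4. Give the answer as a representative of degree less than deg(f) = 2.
First multiply in Q[x] without reducing: a · b = 2·x^2 + 6·x + 4. Now divide by f(x) = x^2 - 4·x - 3, eliminating the leading term at each step:
  leading term 2·x^2: subtract (2)·f(x) = 2·x^2 - 8·x - 6, leaving 14·x + 10
The degree is now < 2, so this is the remainder. Hence a · b ≡ 14·x + 10 in Q[x]/(f).

Final answer: a · b ≡ 14·x + 10 (mod f(x))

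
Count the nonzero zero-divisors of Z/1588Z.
Z/1588Z has 795 nonzero zero-divisors

In Z/1588Z each nonzero element is either a unit (gcd with 1588 is 1) or a zero-divisor (gcd > 1). The number of units is φ(1588): factorise 1588 = 2^2 · 397, so φ(1588) = (2^2 − 2^1) · (397 − 1) = 2 · 396 = 792. The nonzero elements number 1588 − 1 = 1587. Hence the nonzero zero-divisors number 1587 − 792 = 795.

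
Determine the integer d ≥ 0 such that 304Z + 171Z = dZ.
In the PID Z, (a, b) is generated by gcd(a, b). Compute gcd(304, 171) with the extended Euclidean algorithm, tracking rows (r, s, t) with s·304 + t·171 = r:
  row A: (304, 1, 0)   [1·304 + 0·171 = 304]
  row B: (171, 0, 1)   [0·304 + 1·171 = 171]
  304 = 1·171 + 133   → row C = row A − 1·row B = (133, 1, −1)   [check: 1·304 − 1·171 = 133]
  171 = 1·133 + 38   → row D = row B − 1·row C = (38, −1, 2)   [check: −1·304 + 2·171 = 38]
  133 = 3·38 + 19   → row E = row C − 3·row D = (19, 4, −7)   [check: 4·304 − 7·171 = 19]
  38 = 2·19 + 0   → remainder 0, stop. gcd = 19 (last nonzero row E).
So gcd(304, 171) = 19, with Bézout identity 4·304 − 7·171 = 19. Containment (⊇): the Bézout identity exhibits 19 as an element of (304, 171), giving (19) ⊆ (304, 171). Containment (⊆): since 19 | 304 and 19 | 171 (304 = 19·16, 171 = 19·9), every Z-linear combination of 304 and 171 is divisible by 19, so (304, 171) ⊆ (19). Therefore (304, 171) = (19), d = 19.

Final answer: (304, 171) = (19); d = 19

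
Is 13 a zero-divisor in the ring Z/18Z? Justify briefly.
NO

gcd(13, 18) = 1, so 13 is a unit in Z/18Z (it has a multiplicative inverse). A unit cannot be a zero-divisor: if 13·b ≡ 0 then multiplying both sides by 13^(−1) gives b ≡ 0. So 13 is not a zero-divisor.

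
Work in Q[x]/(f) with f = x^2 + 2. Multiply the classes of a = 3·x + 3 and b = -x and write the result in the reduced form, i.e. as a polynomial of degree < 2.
First multiply in Q[x] without reducing: a · b = -3·x^2 - 3·x. Now divide by f(x) = x^2 + 2, eliminating the leading term at each step:
  leading term -3·x^2: subtract (-3)·f(x) = -3·x^2 - 6, leaving 6 - 3·x
The degree is now < 2, so this is the remainder. Hence a · b ≡ 6 - 3·x in Q[x]/(f).

Final answer: a · b ≡ 6 - 3·x (mod f(x))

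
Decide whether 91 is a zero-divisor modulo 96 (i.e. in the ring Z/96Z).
NO

gcd(91, 96) = 1, so 91 is a unit in Z/96Z (it has a multiplicative inverse). A unit cannot be a zero-divisor: if 91·b ≡ 0 then multiplying both sides by 91^(−1) gives b ≡ 0. So 91 is not a zero-divisor.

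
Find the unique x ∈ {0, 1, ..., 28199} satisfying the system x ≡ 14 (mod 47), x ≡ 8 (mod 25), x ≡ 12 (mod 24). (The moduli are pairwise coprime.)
x ≡ 108 (mod 28200); the representative in [0, 28200) is 108

The moduli 47, 25, 24 are pairwise coprime, so by the CRT there is a unique solution mod 47·25·24 = 28200.
Solve by successive substitution. Start with x ≡ 14 (mod 47).
  Combine with x ≡ 8 (mod 25): write x = 14 + 47·t and require 14 + 47·t ≡ 8 (mod 25), i.e. 47·t ≡ 8 − 14 ≡ 19 (mod 25). Since 47^(−1) ≡ 8 (mod 25) (47 ≡ 22 (mod 25)), t ≡ 8·19 ≡ 2 (mod 25). So x ≡ 14 + 47·2 = 108 (mod 1175).
  Combine with x ≡ 12 (mod 24): write x = 108 + 1175·t and require 108 + 1175·t ≡ 12 (mod 24), i.e. 1175·t ≡ 12 − 108 ≡ 0 (mod 24). Since 1175^(−1) ≡ 23 (mod 24) (1175 ≡ 23 (mod 24)), t ≡ 23·0 ≡ 0 (mod 24). So x ≡ 108 + 1175·0 = 108 (mod 28200).
Unique solution in [0, 28200): x = 108.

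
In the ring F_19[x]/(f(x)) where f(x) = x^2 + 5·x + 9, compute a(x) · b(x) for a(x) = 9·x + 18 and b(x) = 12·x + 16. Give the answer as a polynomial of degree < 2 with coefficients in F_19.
a · b ≡ 10·x (mod f(x))

Multiply as integer polynomials: a · b = 108·x^2 + 360·x + 288. Reducing coefficients mod 19: a · b ≡ 13·x^2 + 18·x + 3. Now divide by f(x) = x^2 + 5·x + 9 in F_19[x], eliminating the leading term at each step:
  leading term 13·x^2: subtract (13)·f(x) = 13·x^2 + 8·x + 3, leaving 10·x (coefficients mod 19)
The degree is now < 2, so this is the remainder. Hence a · b ≡ 10·x in F_19[x]/(f).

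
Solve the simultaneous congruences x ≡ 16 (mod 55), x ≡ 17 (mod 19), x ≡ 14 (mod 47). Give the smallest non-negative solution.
The moduli 55, 19, 47 are pairwise coprime, so by the CRT there is a unique solution mod 55·19·47 = 49115.
Solve by successive substitution. Start with x ≡ 16 (mod 55).
  Combine with x ≡ 17 (mod 19): write x = 16 + 55·t and require 16 + 55·t ≡ 17 (mod 19), i.e. 55·t ≡ 17 − 16 ≡ 1 (mod 19). Since 55^(−1) ≡ 9 (mod 19) (55 ≡ 17 (mod 19)), t ≡ 9·1 ≡ 9 (mod 19). So x ≡ 16 + 55·9 = 511 (mod 1045).
  Combine with x ≡ 14 (mod 47): write x = 511 + 1045·t and require 511 + 1045·t ≡ 14 (mod 47), i.e. 1045·t ≡ 14 − 511 ≡ 20 (mod 47). Since 1045^(−1) ≡ 30 (mod 47) (1045 ≡ 11 (mod 47)), t ≡ 30·20 ≡ 36 (mod 47). So x ≡ 511 + 1045·36 = 38131 (mod 49115).
Unique solution in [0, 49115): x = 38131.

Final answer: x ≡ 38131 (mod 49115); the representative in [0, 49115) is 38131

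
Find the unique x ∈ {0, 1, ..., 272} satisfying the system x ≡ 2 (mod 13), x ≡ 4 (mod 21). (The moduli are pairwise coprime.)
x ≡ 67 (mod 273); the representative in [0, 273) is 67

The moduli 13, 21 are pairwise coprime, so by the CRT there is a unique solution mod 13·21 = 273.
Solve by successive substitution. Start with x ≡ 2 (mod 13).
  Combine with x ≡ 4 (mod 21): write x = 2 + 13·t and require 2 + 13·t ≡ 4 (mod 21), i.e. 13·t ≡ 4 − 2 ≡ 2 (mod 21). Since 13^(−1) ≡ 13 (mod 21), t ≡ 13·2 ≡ 5 (mod 21). So x ≡ 2 + 13·5 = 67 (mod 273).
Unique solution in [0, 273): x = 67.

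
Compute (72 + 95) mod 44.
35

Reduce the summands first: 72 ≡ 28, 95 ≡ 7 (mod 44), so 72 + 95 ≡ 28 + 7 (mod 44). 28 + 7 = 35; 35 = 0·44 + 35, so (72 + 95) mod 44 = 35.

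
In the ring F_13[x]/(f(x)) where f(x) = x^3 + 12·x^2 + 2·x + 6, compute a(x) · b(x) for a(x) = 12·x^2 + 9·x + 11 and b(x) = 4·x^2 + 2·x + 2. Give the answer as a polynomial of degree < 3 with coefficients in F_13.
Multiply as integer polynomials: a · b = 48·x^4 + 60·x^3 + 86·x^2 + 40·x + 22. Reducing coefficients mod 13: a · b ≡ 9·x^4 + 8·x^3 + 8·x^2 + x + 9. Now divide by f(x) = x^3 + 12·x^2 + 2·x + 6 in F_13[x], eliminating the leading term at each step:
  leading term 9·x^4: subtract (9·x)·f(x) = 9·x^4 + 4·x^3 + 5·x^2 + 2·x, leaving 4·x^3 + 3·x^2 + 12·x + 9 (coefficients mod 13)
  leading term 4·x^3: subtract (4)·f(x) = 4·x^3 + 9·x^2 + 8·x + 11, leaving 7·x^2 + 4·x + 11 (coefficients mod 13)
The degree is now < 3, so this is the remainder. Hence a · b ≡ 7·x^2 + 4·x + 11 in F_13[x]/(f).

Final answer: a · b ≡ 7·x^2 + 4·x + 11 (mod f(x))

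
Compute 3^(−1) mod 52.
Apply the extended Euclidean algorithm to (52, 3), tracking rows (r, s, t) with s·52 + t·3 = r. Each division r_prev = q·r_cur + r_new produces the new row as (previous row) − q·(current row):
  row A: (52, 1, 0)   [1·52 + 0·3 = 52]
  row B: (3, 0, 1)   [0·52 + 1·3 = 3]
  52 = 17·3 + 1   → row C = row A − 17·row B = (1, 1, −17)   [check: 1·52 − 17·3 = 1]
  3 = 3·1 + 0   → remainder 0, stop. gcd = 1 (last nonzero row C).
The gcd is 1, so 3 is invertible mod 52. The last nonzero row gives 1·52 − 17·3 = 1, so t = −17. So 3^(−1) ≡ −17 ≡ 35 (mod 52). Verify: 3 · 35 = 105 ≡ 1 (mod 52). ✓

Final answer: 3^(−1) ≡ 35 (mod 52)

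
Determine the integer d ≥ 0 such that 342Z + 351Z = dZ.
In the PID Z, (a, b) is generated by gcd(a, b). Compute gcd(351, 342) with the extended Euclidean algorithm, tracking rows (r, s, t) with s·351 + t·342 = r:
  row A: (351, 1, 0)   [1·351 + 0·342 = 351]
  row B: (342, 0, 1)   [0·351 + 1·342 = 342]
  351 = 1·342 + 9   → row C = row A − 1·row B = (9, 1, −1)   [check: 1·351 − 1·342 = 9]
  342 = 38·9 + 0   → remainder 0, stop. gcd = 9 (last nonzero row C).
So gcd(342, 351) = 9, with Bézout identity 1·351 − 1·342 = 9. Containment (⊇): the Bézout identity exhibits 9 as an element of (342, 351), giving (9) ⊆ (342, 351). Containment (⊆): since 9 | 342 and 9 | 351 (342 = 9·38, 351 = 9·39), every Z-linear combination of 342 and 351 is divisible by 9, so (342, 351) ⊆ (9). Therefore (342, 351) = (9), d = 9.

Final answer: (342, 351) = (9); d = 9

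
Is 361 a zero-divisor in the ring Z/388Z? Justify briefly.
gcd(361, 388) = 1, so 361 is a unit in Z/388Z (it has a multiplicative inverse). A unit cannot be a zero-divisor: if 361·b ≡ 0 then multiplying both sides by 361^(−1) gives b ≡ 0. So 361 is not a zero-divisor.

Final answer: NO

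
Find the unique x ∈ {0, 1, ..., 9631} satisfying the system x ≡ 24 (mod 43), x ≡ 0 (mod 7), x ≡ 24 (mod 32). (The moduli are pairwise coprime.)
The moduli 43, 7, 32 are pairwise coprime, so by the CRT there is a unique solution mod 43·7·32 = 9632.
Solve by successive substitution. Start with x ≡ 24 (mod 43).
  Combine with x ≡ 0 (mod 7): write x = 24 + 43·t and require 24 + 43·t ≡ 0 (mod 7), i.e. 43·t ≡ 0 − 24 ≡ 4 (mod 7). Since 43^(−1) ≡ 1 (mod 7) (43 ≡ 1 (mod 7)), t ≡ 1·4 ≡ 4 (mod 7). So x ≡ 24 + 43·4 = 196 (mod 301).
  Combine with x ≡ 24 (mod 32): write x = 196 + 301·t and require 196 + 301·t ≡ 24 (mod 32), i.e. 301·t ≡ 24 − 196 ≡ 20 (mod 32). Since 301^(−1) ≡ 5 (mod 32) (301 ≡ 13 (mod 32)), t ≡ 5·20 ≡ 4 (mod 32). So x ≡ 196 + 301·4 = 1400 (mod 9632).
Unique solution in [0, 9632): x = 1400.

Final answer: x ≡ 1400 (mod 9632); the representative in [0, 9632) is 1400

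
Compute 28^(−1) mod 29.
28^(−1) ≡ 28 (mod 29)

Apply the extended Euclidean algorithm to (29, 28), tracking rows (r, s, t) with s·29 + t·28 = r. Each division r_prev = q·r_cur + r_new produces the new row as (previous row) − q·(current row):
  row A: (29, 1, 0)   [1·29 + 0·28 = 29]
  row B: (28, 0, 1)   [0·29 + 1·28 = 28]
  29 = 1·28 + 1   → row C = row A − 1·row B = (1, 1, −1)   [check: 1·29 − 1·28 = 1]
  28 = 28·1 + 0   → remainder 0, stop. gcd = 1 (last nonzero row C).
The gcd is 1, so 28 is invertible mod 29. The last nonzero row gives 1·29 − 1·28 = 1, so t = −1. So 28^(−1) ≡ −1 ≡ 28 (mod 29). Verify: 28 · 28 = 784 ≡ 1 (mod 29). ✓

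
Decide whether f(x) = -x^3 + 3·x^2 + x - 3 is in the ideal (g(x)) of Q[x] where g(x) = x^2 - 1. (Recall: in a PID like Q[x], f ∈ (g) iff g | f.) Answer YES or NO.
YES

In Q[x] the ideal (g) consists of all multiples of g, so f ∈ (g) iff g | f, i.e. iff the remainder of f on division by g is 0. Divide f by g (g is monic, so eliminate the leading term of the running remainder at each step):
  leading term -x^3: subtract (-x)·g(x) = -x^3 + x, leaving 3·x^2 - 3
  leading term 3·x^2: subtract (3)·g(x) = 3·x^2 - 3, leaving 0
The remainder is 0, so f(x) = g(x) · h(x) with h(x) = 3 - x. Hence g | f, i.e. f ∈ (g).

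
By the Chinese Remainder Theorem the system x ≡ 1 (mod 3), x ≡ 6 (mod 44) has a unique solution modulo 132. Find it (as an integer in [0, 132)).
The moduli 3, 44 are pairwise coprime, so by the CRT there is a unique solution mod 3·44 = 132.
Solve by successive substitution. Start with x ≡ 1 (mod 3).
  Combine with x ≡ 6 (mod 44): write x = 1 + 3·t and require 1 + 3·t ≡ 6 (mod 44), i.e. 3·t ≡ 6 − 1 ≡ 5 (mod 44). Since 3^(−1) ≡ 15 (mod 44), t ≡ 15·5 ≡ 31 (mod 44). So x ≡ 1 + 3·31 = 94 (mod 132).
Unique solution in [0, 132): x = 94.

Final answer: x ≡ 94 (mod 132); the representative in [0, 132) is 94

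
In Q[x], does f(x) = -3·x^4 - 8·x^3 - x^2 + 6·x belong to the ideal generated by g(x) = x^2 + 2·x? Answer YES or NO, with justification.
YES

In Q[x] the ideal (g) consists of all multiples of g, so f ∈ (g) iff g | f, i.e. iff the remainder of f on division by g is 0. Divide f by g (g is monic, so eliminate the leading term of the running remainder at each step):
  leading term -3·x^4: subtract (-3·x^2)·g(x) = -3·x^4 - 6·x^3, leaving -2·x^3 - x^2 + 6·x
  leading term -2·x^3: subtract (-2·x)·g(x) = -2·x^3 - 4·x^2, leaving 3·x^2 + 6·x
  leading term 3·x^2: subtract (3)·g(x) = 3·x^2 + 6·x, leaving 0
The remainder is 0, so f(x) = g(x) · h(x) with h(x) = -3·x^2 - 2·x + 3. Hence g | f, i.e. f ∈ (g).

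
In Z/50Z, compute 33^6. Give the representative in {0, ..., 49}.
19

Use repeated squaring. Binary(6) = 110. Walk through the bits of the exponent 6 left-to-right: at each bit after the leading one, square the running value, then multiply by 33 if the bit is 1 (always reducing mod 50):
  bit 1 = 1 (leading): start with 33.
  bit 2 = 1: square 33^2 = 1089 ≡ 39; bit is 1, so multiply 39·33 = 1287 ≡ 37 (mod 50).
  bit 3 = 0: square 37^2 = 1369 ≡ 19 (mod 50).
Final value: 33^6 ≡ 19 (mod 50).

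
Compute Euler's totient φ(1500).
φ(1500) = 400

φ is multiplicative, with φ(p^e) = p^e − p^(e−1). Factorise 1500 = 2^2 · 3 · 5^3. Then
  φ(1500) = (2^2 − 2^1) · (3 − 1) · (5^3 − 5^2) = 2 · 2 · 100 = 400.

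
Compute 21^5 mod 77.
Use repeated squaring. Binary(5) = 101. Walk through the bits of the exponent 5 left-to-right: at each bit after the leading one, square the running value, then multiply by 21 if the bit is 1 (always reducing mod 77):
  bit 1 = 1 (leading): start with 21.
  bit 2 = 0: square 21^2 = 441 ≡ 56 (mod 77).
  bit 3 = 1: square 56^2 = 3136 ≡ 56; bit is 1, so multiply 56·21 = 1176 ≡ 21 (mod 77).
Final value: 21^5 ≡ 21 (mod 77).

Final answer: 21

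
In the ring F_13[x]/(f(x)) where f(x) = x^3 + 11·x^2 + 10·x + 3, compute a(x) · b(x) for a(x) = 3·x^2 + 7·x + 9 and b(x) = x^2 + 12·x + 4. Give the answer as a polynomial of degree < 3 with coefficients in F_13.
Multiply as integer polynomials: a · b = 3·x^4 + 43·x^3 + 105·x^2 + 136·x + 36. Reducing coefficients mod 13: a · b ≡ 3·x^4 + 4·x^3 + x^2 + 6·x + 10. Now divide by f(x) = x^3 + 11·x^2 + 10·x + 3 in F_13[x], eliminating the leading term at each step:
  leading term 3·x^4: subtract (3·x)·f(x) = 3·x^4 + 7·x^3 + 4·x^2 + 9·x, leaving 10·x^3 + 10·x^2 + 10·x + 10 (coefficients mod 13)
  leading term 10·x^3: subtract (10)·f(x) = 10·x^3 + 6·x^2 + 9·x + 4, leaving 4·x^2 + x + 6 (coefficients mod 13)
The degree is now < 3, so this is the remainder. Hence a · b ≡ 4·x^2 + x + 6 in F_13[x]/(f).

Final answer: a · b ≡ 4·x^2 + x + 6 (mod f(x))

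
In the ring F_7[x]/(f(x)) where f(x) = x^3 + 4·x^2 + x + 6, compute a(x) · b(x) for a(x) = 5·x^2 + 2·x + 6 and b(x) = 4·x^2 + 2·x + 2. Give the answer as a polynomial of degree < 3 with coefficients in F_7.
Multiply as integer polynomials: a · b = 20·x^4 + 18·x^3 + 38·x^2 + 16·x + 12. Reducing coefficients mod 7: a · b ≡ 6·x^4 + 4·x^3 + 3·x^2 + 2·x + 5. Now divide by f(x) = x^3 + 4·x^2 + x + 6 in F_7[x], eliminating the leading term at each step:
  leading term 6·x^4: subtract (6·x)·f(x) = 6·x^4 + 3·x^3 + 6·x^2 + x, leaving x^3 + 4·x^2 + x + 5 (coefficients mod 7)
  leading term x^3: subtract (1)·f(x) = x^3 + 4·x^2 + x + 6, leaving 6 (coefficients mod 7)
The degree is now < 3, so this is the remainder. Hence a · b ≡ 6 in F_7[x]/(f).

Final answer: a · b ≡ 6 (mod f(x))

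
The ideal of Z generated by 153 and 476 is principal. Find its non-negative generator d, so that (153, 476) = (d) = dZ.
In the PID Z, (a, b) is generated by gcd(a, b). Compute gcd(476, 153) with the extended Euclidean algorithm, tracking rows (r, s, t) with s·476 + t·153 = r:
  row A: (476, 1, 0)   [1·476 + 0·153 = 476]
  row B: (153, 0, 1)   [0·476 + 1·153 = 153]
  476 = 3·153 + 17   → row C = row A − 3·row B = (17, 1, −3)   [check: 1·476 − 3·153 = 17]
  153 = 9·17 + 0   → remainder 0, stop. gcd = 17 (last nonzero row C).
So gcd(153, 476) = 17, with Bézout identity 1·476 − 3·153 = 17. Containment (⊇): the Bézout identity exhibits 17 as an element of (153, 476), giving (17) ⊆ (153, 476). Containment (⊆): since 17 | 153 and 17 | 476 (153 = 17·9, 476 = 17·28), every Z-linear combination of 153 and 476 is divisible by 17, so (153, 476) ⊆ (17). Therefore (153, 476) = (17), d = 17.

Final answer: (153, 476) = (17); d = 17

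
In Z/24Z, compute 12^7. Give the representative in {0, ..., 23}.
Use repeated squaring. Binary(7) = 111. Walk through the bits of the exponent 7 left-to-right: at each bit after the leading one, square the running value, then multiply by 12 if the bit is 1 (always reducing mod 24):
  bit 1 = 1 (leading): start with 12.
  bit 2 = 1: square 12^2 = 144 ≡ 0; bit is 1, so multiply 0·12 = 0 (mod 24).
  bit 3 = 1: square 0^2 = 0; bit is 1, so multiply 0·12 = 0 (mod 24).
Final value: 12^7 ≡ 0 (mod 24).

Final answer: 0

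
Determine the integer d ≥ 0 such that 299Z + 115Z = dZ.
(299, 115) = (23); d = 23

In the PID Z, (a, b) is generated by gcd(a, b). Compute gcd(299, 115) with the extended Euclidean algorithm, tracking rows (r, s, t) with s·299 + t·115 = r:
  row A: (299, 1, 0)   [1·299 + 0·115 = 299]
  row B: (115, 0, 1)   [0·299 + 1·115 = 115]
  299 = 2·115 + 69   → row C = row A − 2·row B = (69, 1, −2)   [check: 1·299 − 2·115 = 69]
  115 = 1·69 + 46   → row D = row B − 1·row C = (46, −1, 3)   [check: −1·299 + 3·115 = 46]
  69 = 1·46 + 23   → row E = row C − 1·row D = (23, 2, −5)   [check: 2·299 − 5·115 = 23]
  46 = 2·23 + 0   → remainder 0, stop. gcd = 23 (last nonzero row E).
So gcd(299, 115) = 23, with Bézout identity 2·299 − 5·115 = 23. Containment (⊇): the Bézout identity exhibits 23 as an element of (299, 115), giving (23) ⊆ (299, 115). Containment (⊆): since 23 | 299 and 23 | 115 (299 = 23·13, 115 = 23·5), every Z-linear combination of 299 and 115 is divisible by 23, so (299, 115) ⊆ (23). Therefore (299, 115) = (23), d = 23.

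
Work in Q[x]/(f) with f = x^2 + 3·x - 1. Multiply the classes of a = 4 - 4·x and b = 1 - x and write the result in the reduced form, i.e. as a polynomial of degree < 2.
a · b ≡ 8 - 20·x (mod f(x))

First multiply in Q[x] without reducing: a · b = 4·x^2 - 8·x + 4. Now divide by f(x) = x^2 + 3·x - 1, eliminating the leading term at each step:
  leading term 4·x^2: subtract (4)·f(x) = 4·x^2 + 12·x - 4, leaving 8 - 20·x
The degree is now < 2, so this is the remainder. Hence a · b ≡ 8 - 20·x in Q[x]/(f).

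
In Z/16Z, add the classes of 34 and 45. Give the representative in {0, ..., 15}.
Reduce the summands first: 34 ≡ 2, 45 ≡ 13 (mod 16), so 34 + 45 ≡ 2 + 13 (mod 16). 2 + 13 = 15; 15 = 0·16 + 15, so (34 + 45) mod 16 = 15.

Final answer: 15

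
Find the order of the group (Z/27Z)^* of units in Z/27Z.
(Z/27Z)^* consists of the classes a with gcd(a, 27) = 1, so its order is φ(27). φ is multiplicative, with φ(p^e) = p^e − p^(e−1). Factorise 27 = 3^3. Then
  φ(27) = (3^3 − 3^2) = 18 = 18.
Thus |(Z/27Z)^*| = 18.

Final answer: |(Z/27Z)^*| = 18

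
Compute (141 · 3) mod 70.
3

Reduce the factors first: 141 ≡ 1 (mod 70), so 141 · 3 ≡ 1 · 3 (mod 70). 1 · 3 = 3. Dividing by 70: 3 = 0·70 + 3. So (141 · 3) mod 70 = 3.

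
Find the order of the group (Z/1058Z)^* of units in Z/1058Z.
(Z/1058Z)^* consists of the classes a with gcd(a, 1058) = 1, so its order is φ(1058). φ is multiplicative, with φ(p^e) = p^e − p^(e−1). Factorise 1058 = 2 · 23^2. Then
  φ(1058) = (2 − 1) · (23^2 − 23^1) = 1 · 506 = 506.
Thus |(Z/1058Z)^*| = 506.

Final answer: |(Z/1058Z)^*| = 506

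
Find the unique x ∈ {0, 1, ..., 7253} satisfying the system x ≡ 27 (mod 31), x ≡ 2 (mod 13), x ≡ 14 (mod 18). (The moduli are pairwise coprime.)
The moduli 31, 13, 18 are pairwise coprime, so by the CRT there is a unique solution mod 31·13·18 = 7254.
Solve by successive substitution. Start with x ≡ 27 (mod 31).
  Combine with x ≡ 2 (mod 13): write x = 27 + 31·t and require 27 + 31·t ≡ 2 (mod 13), i.e. 31·t ≡ 2 − 27 ≡ 1 (mod 13). Since 31^(−1) ≡ 8 (mod 13) (31 ≡ 5 (mod 13)), t ≡ 8·1 ≡ 8 (mod 13). So x ≡ 27 + 31·8 = 275 (mod 403).
  Combine with x ≡ 14 (mod 18): write x = 275 + 403·t and require 275 + 403·t ≡ 14 (mod 18), i.e. 403·t ≡ 14 − 275 ≡ 9 (mod 18). Since 403^(−1) ≡ 13 (mod 18) (403 ≡ 7 (mod 18)), t ≡ 13·9 ≡ 9 (mod 18). So x ≡ 275 + 403·9 = 3902 (mod 7254).
Unique solution in [0, 7254): x = 3902.

Final answer: x ≡ 3902 (mod 7254); the representative in [0, 7254) is 3902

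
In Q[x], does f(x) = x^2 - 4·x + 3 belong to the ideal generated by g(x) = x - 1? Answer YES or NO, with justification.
In Q[x] the ideal (g) consists of all multiples of g, so f ∈ (g) iff g | f, i.e. iff the remainder of f on division by g is 0. Divide f by g (g is monic, so eliminate the leading term of the running remainder at each step):
  leading term x^2: subtract (x)·g(x) = x^2 - x, leaving 3 - 3·x
  leading term -3·x: subtract (-3)·g(x) = 3 - 3·x, leaving 0
The remainder is 0, so f(x) = g(x) · h(x) with h(x) = x - 3. Hence g | f, i.e. f ∈ (g).

Final answer: YES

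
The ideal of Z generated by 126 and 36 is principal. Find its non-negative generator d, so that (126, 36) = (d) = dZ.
In the PID Z, (a, b) is generated by gcd(a, b). Compute gcd(126, 36) with the extended Euclidean algorithm, tracking rows (r, s, t) with s·126 + t·36 = r:
  row A: (126, 1, 0)   [1·126 + 0·36 = 126]
  row B: (36, 0, 1)   [0·126 + 1·36 = 36]
  126 = 3·36 + 18   → row C = row A − 3·row B = (18, 1, −3)   [check: 1·126 − 3·36 = 18]
  36 = 2·18 + 0   → remainder 0, stop. gcd = 18 (last nonzero row C).
So gcd(126, 36) = 18, with Bézout identity 1·126 − 3·36 = 18. Containment (⊇): the Bézout identity exhibits 18 as an element of (126, 36), giving (18) ⊆ (126, 36). Containment (⊆): since 18 | 126 and 18 | 36 (126 = 18·7, 36 = 18·2), every Z-linear combination of 126 and 36 is divisible by 18, so (126, 36) ⊆ (18). Therefore (126, 36) = (18), d = 18.

Final answer: (126, 36) = (18); d = 18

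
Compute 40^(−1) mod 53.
Apply the extended Euclidean algorithm to (53, 40), tracking rows (r, s, t) with s·53 + t·40 = r. Each division r_prev = q·r_cur + r_new produces the new row as (previous row) − q·(current row):
  row A: (53, 1, 0)   [1·53 + 0·40 = 53]
  row B: (40, 0, 1)   [0·53 + 1·40 = 40]
  53 = 1·40 + 13   → row C = row A − 1·row B = (13, 1, −1)   [check: 1·53 − 1·40 = 13]
  40 = 3·13 + 1   → row D = row B − 3·row C = (1, −3, 4)   [check: −3·53 + 4·40 = 1]
  13 = 13·1 + 0   → remainder 0, stop. gcd = 1 (last nonzero row D).
The gcd is 1, so 40 is invertible mod 53. The last nonzero row gives −3·53 + 4·40 = 1, so t = 4. So 40^(−1) ≡ 4 (mod 53). Verify: 40 · 4 = 160 ≡ 1 (mod 53). ✓

Final answer: 40^(−1) ≡ 4 (mod 53)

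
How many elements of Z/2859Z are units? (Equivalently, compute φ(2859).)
Z/2859Z has φ(2859) = 1904 units

An element a ∈ Z/2859Z is a unit iff gcd(a, 2859) = 1, so the number of units is φ(2859). φ is multiplicative, with φ(p^e) = p^e − p^(e−1). Factorise 2859 = 3 · 953. Then
  φ(2859) = (3 − 1) · (953 − 1) = 2 · 952 = 1904.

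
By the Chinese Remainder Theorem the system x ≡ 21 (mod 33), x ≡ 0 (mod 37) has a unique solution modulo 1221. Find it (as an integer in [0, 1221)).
x ≡ 1110 (mod 1221); the representative in [0, 1221) is 1110

The moduli 33, 37 are pairwise coprime, so by the CRT there is a unique solution mod 33·37 = 1221.
Solve by successive substitution. Start with x ≡ 21 (mod 33).
  Combine with x ≡ 0 (mod 37): write x = 21 + 33·t and require 21 + 33·t ≡ 0 (mod 37), i.e. 33·t ≡ 0 − 21 ≡ 16 (mod 37). Since 33^(−1) ≡ 9 (mod 37), t ≡ 9·16 ≡ 33 (mod 37). So x ≡ 21 + 33·33 = 1110 (mod 1221).
Unique solution in [0, 1221): x = 1110.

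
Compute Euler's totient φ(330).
φ(330) = 80

φ is multiplicative, with φ(p^e) = p^e − p^(e−1). Factorise 330 = 2 · 3 · 5 · 11. Then
  φ(330) = (2 − 1) · (3 − 1) · (5 − 1) · (11 − 1) = 1 · 2 · 4 · 10 = 80.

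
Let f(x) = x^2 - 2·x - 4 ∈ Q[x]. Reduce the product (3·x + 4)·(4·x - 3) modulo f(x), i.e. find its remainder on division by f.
First multiply in Q[x] without reducing: a · b = 12·x^2 + 7·x - 12. Now divide by f(x) = x^2 - 2·x - 4, eliminating the leading term at each step:
  leading term 12·x^2: subtract (12)·f(x) = 12·x^2 - 24·x - 48, leaving 31·x + 36
The degree is now < 2, so this is the remainder. Hence a · b ≡ 31·x + 36 in Q[x]/(f).

Final answer: a · b ≡ 31·x + 36 (mod f(x))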